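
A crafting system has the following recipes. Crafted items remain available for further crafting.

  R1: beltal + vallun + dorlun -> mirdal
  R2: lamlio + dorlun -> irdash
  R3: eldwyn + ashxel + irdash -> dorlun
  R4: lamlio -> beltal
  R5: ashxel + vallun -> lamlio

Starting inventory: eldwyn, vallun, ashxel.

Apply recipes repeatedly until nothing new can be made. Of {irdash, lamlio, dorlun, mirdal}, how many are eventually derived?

1

Using R5, ashxel and vallun make lamlio.
irdash would need lamlio and dorlun (R2), but dorlun is never obtained.
lamlio: reached.
dorlun would need eldwyn, ashxel, and irdash (R3), but irdash is never obtained.
mirdal would need beltal, vallun, and dorlun (R1), but dorlun is never obtained.
Reached: lamlio — 1 of the 4.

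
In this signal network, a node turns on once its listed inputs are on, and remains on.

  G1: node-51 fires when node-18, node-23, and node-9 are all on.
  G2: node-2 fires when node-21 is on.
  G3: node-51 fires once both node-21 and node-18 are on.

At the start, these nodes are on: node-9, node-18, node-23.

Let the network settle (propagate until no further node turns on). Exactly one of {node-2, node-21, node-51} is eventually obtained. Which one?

node-18, node-23, and node-9 are on, so node-51 fires (G1).
No rule produces node-21, and it is not given. node-2 would need node-21 (G2), but node-21 never turns on.

node-51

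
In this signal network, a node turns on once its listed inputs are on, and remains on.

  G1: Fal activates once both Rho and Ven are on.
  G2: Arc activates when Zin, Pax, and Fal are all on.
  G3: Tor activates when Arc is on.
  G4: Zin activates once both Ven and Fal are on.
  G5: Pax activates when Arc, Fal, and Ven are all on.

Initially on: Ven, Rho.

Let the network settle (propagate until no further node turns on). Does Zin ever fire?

Yes

G1: Rho and Ven on → Fal on.
Ven and Fal are on, so Zin activates (G4).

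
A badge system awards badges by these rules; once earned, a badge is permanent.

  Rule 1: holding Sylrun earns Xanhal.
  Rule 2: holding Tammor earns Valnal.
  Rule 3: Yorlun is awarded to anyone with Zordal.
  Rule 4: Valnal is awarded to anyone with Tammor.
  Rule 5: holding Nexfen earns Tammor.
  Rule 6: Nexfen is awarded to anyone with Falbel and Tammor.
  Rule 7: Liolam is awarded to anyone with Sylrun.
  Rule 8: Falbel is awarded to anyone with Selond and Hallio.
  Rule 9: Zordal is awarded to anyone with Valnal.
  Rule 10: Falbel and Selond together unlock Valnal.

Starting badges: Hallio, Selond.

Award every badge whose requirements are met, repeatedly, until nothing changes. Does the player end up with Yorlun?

Yes

With Selond and Hallio, Falbel is earned (Rule 8).
With Falbel and Selond, Valnal is earned (Rule 10).
With Valnal, Zordal is earned (Rule 9).
With Zordal, Yorlun is earned (Rule 3).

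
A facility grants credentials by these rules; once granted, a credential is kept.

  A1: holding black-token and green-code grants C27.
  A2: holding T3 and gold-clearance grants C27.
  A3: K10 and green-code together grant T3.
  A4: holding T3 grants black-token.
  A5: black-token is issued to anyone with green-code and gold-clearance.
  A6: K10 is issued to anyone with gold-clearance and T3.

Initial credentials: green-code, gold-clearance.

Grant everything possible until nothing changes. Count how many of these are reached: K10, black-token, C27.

2

Holding green-code and gold-clearance grants black-token (A5).
Holding black-token and green-code grants C27 (A1).
K10 would need gold-clearance and T3 (A6), but T3 is never granted.
black-token: reached.
C27: reached.
Reached: black-token and C27 — 2 of the 3.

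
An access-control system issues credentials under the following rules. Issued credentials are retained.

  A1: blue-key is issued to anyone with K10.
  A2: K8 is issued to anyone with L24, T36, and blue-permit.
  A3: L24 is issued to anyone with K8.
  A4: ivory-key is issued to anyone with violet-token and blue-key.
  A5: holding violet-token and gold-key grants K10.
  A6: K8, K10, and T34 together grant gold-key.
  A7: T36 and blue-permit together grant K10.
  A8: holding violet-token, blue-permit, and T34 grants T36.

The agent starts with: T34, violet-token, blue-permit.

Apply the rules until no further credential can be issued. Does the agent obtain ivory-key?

Holding violet-token, blue-permit, and T34 grants T36 (A8).
Holding T36 and blue-permit grants K10 (A7).
Holding K10 grants blue-key (A1).
Holding violet-token and blue-key grants ivory-key (A4).

Yes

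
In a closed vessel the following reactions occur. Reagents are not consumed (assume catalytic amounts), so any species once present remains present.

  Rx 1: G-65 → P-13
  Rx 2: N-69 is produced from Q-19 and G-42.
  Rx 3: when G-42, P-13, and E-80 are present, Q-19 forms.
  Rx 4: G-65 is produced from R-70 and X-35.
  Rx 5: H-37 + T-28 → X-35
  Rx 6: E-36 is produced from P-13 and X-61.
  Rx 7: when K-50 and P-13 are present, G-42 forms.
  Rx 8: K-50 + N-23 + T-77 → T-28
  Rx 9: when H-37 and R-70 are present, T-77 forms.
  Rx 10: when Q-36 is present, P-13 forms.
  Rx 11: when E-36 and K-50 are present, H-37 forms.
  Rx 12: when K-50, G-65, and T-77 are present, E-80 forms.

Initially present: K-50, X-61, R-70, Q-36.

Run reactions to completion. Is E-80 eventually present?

E-80 would need K-50, G-65, and T-77 (Rx 12), but G-65 never forms.

No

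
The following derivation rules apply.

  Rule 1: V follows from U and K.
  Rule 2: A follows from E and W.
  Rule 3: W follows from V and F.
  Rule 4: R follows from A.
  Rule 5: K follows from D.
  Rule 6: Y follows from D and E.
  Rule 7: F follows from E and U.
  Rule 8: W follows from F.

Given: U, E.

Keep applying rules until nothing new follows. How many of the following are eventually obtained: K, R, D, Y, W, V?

2

E and U hold, so F follows (Rule 7).
F holds, so W follows (Rule 8).
From E and W, Rule 2 gives A.
From A, Rule 4 gives R.
K would need D (Rule 5), but D is never established.
R: reached.
No rule produces D, and it is not given.
Y would need D and E (Rule 6), but D is never established.
W: reached.
V would need U and K (Rule 1), but K is never established.
Reached: R and W — 2 of the 6.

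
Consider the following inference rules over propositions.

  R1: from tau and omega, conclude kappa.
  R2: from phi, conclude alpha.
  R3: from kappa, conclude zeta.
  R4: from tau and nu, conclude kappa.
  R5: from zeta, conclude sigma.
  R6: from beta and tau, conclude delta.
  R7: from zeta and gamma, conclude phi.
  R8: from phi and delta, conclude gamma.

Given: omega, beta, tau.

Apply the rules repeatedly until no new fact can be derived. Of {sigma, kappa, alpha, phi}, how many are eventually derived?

2

From tau and omega, R1 gives kappa.
From kappa, R3 gives zeta.
zeta holds, so sigma follows (R5).
sigma: reached.
kappa: reached.
alpha would need phi (R2), but phi is never established.
phi would need zeta and gamma (R7), but gamma is never established.
Reached: sigma and kappa — 2 of the 4.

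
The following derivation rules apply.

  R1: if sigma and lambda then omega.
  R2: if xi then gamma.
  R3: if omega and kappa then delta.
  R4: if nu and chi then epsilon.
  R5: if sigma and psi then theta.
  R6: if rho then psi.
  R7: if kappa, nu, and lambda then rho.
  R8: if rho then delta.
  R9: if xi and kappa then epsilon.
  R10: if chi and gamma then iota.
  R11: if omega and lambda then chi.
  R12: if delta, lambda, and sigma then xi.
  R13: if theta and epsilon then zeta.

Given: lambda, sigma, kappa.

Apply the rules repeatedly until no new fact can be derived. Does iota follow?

Yes

sigma and lambda hold, so omega follows (R1).
omega and kappa hold, so delta follows (R3).
omega and lambda hold, so chi follows (R11).
From delta, lambda, and sigma, R12 gives xi.
From xi, R2 gives gamma.
From chi and gamma, R10 gives iota.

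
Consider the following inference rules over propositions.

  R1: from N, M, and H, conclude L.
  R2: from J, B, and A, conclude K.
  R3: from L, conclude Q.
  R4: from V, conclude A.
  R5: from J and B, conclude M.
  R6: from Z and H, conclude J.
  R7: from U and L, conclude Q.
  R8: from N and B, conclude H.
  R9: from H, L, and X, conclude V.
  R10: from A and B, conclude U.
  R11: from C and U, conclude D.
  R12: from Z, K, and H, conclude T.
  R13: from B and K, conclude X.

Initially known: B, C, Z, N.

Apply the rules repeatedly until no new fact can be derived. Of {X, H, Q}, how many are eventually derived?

2

From N and B, R8 gives H.
From Z and H, R6 gives J.
From J and B, R5 gives M.
N, M, and H hold, so L follows (R1).
L holds, so Q follows (R3).
X would need B and K (R13), but K is never established.
H: reached.
Q: reached.
Reached: H and Q — 2 of the 3.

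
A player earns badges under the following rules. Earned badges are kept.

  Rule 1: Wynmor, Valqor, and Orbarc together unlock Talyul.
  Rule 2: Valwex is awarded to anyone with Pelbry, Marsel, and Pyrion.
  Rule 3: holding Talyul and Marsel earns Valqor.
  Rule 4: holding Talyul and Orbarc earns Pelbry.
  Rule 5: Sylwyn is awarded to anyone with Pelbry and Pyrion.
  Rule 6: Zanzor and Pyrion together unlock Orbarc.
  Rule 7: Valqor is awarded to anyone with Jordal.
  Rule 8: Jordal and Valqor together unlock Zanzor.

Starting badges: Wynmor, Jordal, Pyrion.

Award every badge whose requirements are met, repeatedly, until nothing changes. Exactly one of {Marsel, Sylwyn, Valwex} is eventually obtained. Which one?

Sylwyn

With Jordal, Valqor is earned (Rule 7).
With Jordal and Valqor, Zanzor is earned (Rule 8).
With Zanzor and Pyrion, Orbarc is earned (Rule 6).
With Wynmor, Valqor, and Orbarc, Talyul is earned (Rule 1).
With Talyul and Orbarc, Pelbry is earned (Rule 4).
With Pelbry and Pyrion, Sylwyn is earned (Rule 5).
Valwex would need Pelbry, Marsel, and Pyrion (Rule 2), but Marsel is never earned. No rule produces Marsel, and it is not given.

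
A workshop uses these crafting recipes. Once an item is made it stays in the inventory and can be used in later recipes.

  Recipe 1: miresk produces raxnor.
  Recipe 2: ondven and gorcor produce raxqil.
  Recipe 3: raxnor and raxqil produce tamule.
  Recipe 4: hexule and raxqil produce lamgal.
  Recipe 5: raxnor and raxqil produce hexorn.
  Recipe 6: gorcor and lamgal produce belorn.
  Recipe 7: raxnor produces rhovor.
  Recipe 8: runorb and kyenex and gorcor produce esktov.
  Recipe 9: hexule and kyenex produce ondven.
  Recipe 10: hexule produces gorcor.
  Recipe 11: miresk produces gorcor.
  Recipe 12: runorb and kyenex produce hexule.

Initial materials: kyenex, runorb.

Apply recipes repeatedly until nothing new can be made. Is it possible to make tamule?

tamule would need raxnor and raxqil (Recipe 3), but raxnor is never obtained.

No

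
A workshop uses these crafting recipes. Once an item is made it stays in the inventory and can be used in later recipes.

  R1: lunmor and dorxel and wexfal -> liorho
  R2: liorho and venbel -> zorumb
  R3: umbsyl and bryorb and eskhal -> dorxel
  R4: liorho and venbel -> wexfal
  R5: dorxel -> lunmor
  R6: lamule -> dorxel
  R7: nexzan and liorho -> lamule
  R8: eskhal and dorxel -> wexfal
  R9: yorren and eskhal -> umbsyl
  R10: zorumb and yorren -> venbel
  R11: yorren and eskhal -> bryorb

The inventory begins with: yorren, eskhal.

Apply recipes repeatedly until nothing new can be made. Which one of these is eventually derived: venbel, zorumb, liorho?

liorho

Using R11, yorren and eskhal make bryorb.
yorren and eskhal -> umbsyl (R9).
umbsyl and bryorb and eskhal -> dorxel (R3).
eskhal and dorxel -> wexfal (R8).
dorxel -> lunmor (R5).
Using R1, lunmor, dorxel, and wexfal make liorho.
zorumb would need liorho and venbel (R2), but venbel is never obtained. venbel would need zorumb and yorren (R10), but zorumb is never obtained.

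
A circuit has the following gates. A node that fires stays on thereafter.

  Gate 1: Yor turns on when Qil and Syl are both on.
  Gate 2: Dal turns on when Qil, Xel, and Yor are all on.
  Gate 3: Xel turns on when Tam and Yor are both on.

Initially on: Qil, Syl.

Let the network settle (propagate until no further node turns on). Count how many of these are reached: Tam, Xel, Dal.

No rule produces Tam, and it is not given.
Xel would need Tam and Yor (Gate 3), but Tam never turns on.
Dal would need Qil, Xel, and Yor (Gate 2), but Xel never turns on.
None of the 3 are reached.

0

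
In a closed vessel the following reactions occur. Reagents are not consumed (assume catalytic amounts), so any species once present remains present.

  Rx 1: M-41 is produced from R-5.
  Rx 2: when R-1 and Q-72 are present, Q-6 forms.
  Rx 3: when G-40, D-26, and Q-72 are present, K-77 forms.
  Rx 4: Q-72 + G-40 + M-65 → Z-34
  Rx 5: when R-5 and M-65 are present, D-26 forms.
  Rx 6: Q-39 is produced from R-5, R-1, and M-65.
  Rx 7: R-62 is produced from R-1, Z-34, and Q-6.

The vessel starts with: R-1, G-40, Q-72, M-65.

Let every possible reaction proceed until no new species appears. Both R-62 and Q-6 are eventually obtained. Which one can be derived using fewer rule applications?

Q-6: R-1 and Q-72 present → Q-6 forms (Rx 2). [1 rule application]
R-62: Q-72, G-40, and M-65 present → Z-34 forms (Rx 4). R-1 and Q-72 present → Q-6 forms (Rx 2). R-1, Z-34, and Q-6 present → R-62 forms (Rx 7). [3 rule applications]
Q-6 needs fewer.

Q-6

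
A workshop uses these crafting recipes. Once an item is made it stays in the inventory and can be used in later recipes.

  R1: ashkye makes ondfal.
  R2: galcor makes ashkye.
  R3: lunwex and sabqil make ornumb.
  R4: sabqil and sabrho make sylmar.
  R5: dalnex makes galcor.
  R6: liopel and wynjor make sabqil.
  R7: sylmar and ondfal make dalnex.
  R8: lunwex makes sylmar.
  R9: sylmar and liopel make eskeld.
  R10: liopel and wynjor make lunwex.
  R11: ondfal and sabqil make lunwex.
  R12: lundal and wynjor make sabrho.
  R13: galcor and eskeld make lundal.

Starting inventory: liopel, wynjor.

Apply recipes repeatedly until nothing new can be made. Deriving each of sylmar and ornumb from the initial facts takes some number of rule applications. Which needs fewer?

sylmar

sylmar: Using R10, liopel and wynjor make lunwex. lunwex → sylmar (R8). [2 rule applications]
ornumb: Using R6, liopel and wynjor make sabqil. liopel and wynjor → lunwex (R10). lunwex and sabqil → ornumb (R3). [3 rule applications]
sylmar needs fewer.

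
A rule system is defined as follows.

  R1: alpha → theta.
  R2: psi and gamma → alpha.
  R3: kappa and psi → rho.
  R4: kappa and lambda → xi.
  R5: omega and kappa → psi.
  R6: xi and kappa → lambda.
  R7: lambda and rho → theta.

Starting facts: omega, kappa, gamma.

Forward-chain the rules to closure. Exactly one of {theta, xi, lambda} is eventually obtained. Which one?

From omega and kappa, R5 gives psi.
From psi and gamma, R2 gives alpha.
From alpha, R1 gives theta.
xi would need kappa and lambda (R4), but lambda is never established. lambda would need xi and kappa (R6), but xi is never established.

theta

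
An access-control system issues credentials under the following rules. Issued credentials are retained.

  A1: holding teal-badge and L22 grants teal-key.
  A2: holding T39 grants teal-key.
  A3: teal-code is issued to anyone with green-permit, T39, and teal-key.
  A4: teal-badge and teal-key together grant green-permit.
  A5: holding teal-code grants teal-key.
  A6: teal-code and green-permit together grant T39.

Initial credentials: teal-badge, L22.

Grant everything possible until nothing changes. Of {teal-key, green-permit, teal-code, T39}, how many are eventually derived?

2

Holding teal-badge and L22 grants teal-key (A1).
Holding teal-badge and teal-key grants green-permit (A4).
teal-key: reached.
green-permit: reached.
teal-code would need green-permit, T39, and teal-key (A3), but T39 is never granted.
T39 would need teal-code and green-permit (A6), but teal-code is never granted.
Reached: teal-key and green-permit — 2 of the 4.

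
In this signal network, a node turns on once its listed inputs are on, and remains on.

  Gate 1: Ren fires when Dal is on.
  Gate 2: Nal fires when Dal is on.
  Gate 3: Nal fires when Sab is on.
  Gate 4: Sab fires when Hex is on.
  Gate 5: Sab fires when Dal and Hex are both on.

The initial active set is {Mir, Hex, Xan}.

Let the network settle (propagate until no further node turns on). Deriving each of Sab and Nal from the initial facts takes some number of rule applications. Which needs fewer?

Sab

Sab: Gate 4: Hex on → Sab on. [1 rule application]
Nal: Gate 4: Hex on → Sab on. Gate 3: Sab on → Nal on. [2 rule applications]
Sab needs fewer.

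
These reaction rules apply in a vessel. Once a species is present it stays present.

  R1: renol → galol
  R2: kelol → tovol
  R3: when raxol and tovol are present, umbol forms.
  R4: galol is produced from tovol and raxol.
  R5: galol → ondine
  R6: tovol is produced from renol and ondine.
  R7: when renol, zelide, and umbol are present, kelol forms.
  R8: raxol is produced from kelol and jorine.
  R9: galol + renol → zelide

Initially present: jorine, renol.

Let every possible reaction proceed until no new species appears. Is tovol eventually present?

Yes

renol present → galol forms (R1).
galol present → ondine forms (R5).
renol and ondine present → tovol forms (R6).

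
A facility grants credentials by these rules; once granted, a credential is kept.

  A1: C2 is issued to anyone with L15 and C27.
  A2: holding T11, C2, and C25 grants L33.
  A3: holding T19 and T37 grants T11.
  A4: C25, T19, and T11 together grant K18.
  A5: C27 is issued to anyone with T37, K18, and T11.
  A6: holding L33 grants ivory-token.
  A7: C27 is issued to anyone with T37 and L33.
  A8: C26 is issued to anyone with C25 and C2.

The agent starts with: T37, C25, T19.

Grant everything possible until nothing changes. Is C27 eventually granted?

Yes

Holding T19 and T37 grants T11 (A3).
Holding C25, T19, and T11 grants K18 (A4).
Holding T37, K18, and T11 grants C27 (A5).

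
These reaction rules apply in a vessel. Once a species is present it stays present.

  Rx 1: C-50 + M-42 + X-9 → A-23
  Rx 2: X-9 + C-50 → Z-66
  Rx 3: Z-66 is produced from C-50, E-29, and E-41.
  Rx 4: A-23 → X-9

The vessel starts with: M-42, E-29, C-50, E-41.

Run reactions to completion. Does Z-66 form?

Yes

C-50, E-29, and E-41 present → Z-66 forms (Rx 3).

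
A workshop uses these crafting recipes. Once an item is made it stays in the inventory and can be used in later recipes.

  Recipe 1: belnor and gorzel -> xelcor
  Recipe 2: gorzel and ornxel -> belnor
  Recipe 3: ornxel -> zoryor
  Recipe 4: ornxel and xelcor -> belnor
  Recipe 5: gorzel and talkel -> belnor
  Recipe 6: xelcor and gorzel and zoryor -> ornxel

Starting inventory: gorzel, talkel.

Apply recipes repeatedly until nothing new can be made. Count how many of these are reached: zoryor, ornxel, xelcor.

1

Using Recipe 5, gorzel and talkel make belnor.
belnor and gorzel -> xelcor (Recipe 1).
zoryor would need ornxel (Recipe 3), but ornxel is never obtained.
ornxel would need xelcor, gorzel, and zoryor (Recipe 6), but zoryor is never obtained.
xelcor: reached.
Reached: xelcor — 1 of the 3.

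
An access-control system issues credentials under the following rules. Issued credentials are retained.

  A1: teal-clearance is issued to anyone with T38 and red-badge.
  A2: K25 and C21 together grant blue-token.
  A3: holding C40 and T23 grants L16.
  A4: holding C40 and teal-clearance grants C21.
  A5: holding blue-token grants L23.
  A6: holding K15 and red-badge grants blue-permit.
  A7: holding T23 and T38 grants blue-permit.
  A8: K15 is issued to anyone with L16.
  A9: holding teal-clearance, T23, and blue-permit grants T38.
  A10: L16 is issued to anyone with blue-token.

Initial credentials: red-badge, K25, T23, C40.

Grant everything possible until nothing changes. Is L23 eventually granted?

L23 would need blue-token (A5), but blue-token is never granted.

No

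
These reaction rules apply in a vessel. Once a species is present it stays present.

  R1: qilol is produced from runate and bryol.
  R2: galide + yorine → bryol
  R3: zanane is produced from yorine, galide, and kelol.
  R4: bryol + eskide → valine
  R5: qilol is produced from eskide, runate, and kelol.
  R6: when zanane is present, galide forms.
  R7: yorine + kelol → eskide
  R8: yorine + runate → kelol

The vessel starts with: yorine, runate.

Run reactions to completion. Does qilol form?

Yes

yorine and runate present → kelol forms (R8).
yorine and kelol present → eskide forms (R7).
eskide, runate, and kelol present → qilol forms (R5).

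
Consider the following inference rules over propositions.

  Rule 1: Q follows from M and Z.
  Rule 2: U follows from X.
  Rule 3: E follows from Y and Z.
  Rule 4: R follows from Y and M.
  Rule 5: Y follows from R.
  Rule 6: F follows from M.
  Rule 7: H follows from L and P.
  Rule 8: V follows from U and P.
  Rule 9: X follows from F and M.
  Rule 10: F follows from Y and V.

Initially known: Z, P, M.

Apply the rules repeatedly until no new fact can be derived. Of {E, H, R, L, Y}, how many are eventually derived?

0

E would need Y and Z (Rule 3), but Y is never established.
H would need L and P (Rule 7), but L is never established.
R would need Y and M (Rule 4), but Y is never established.
No rule produces L, and it is not given.
Y would need R (Rule 5), but R is never established.
None of the 5 are reached.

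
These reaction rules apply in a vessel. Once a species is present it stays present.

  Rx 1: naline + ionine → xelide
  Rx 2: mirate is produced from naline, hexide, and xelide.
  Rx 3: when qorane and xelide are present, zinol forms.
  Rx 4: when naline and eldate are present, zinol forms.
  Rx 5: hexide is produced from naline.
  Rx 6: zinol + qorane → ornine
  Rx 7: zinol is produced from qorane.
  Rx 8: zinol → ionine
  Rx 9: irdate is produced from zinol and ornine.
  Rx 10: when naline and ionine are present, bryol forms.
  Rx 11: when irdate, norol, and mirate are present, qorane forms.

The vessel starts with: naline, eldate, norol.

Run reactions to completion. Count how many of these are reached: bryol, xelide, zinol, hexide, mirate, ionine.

6

naline and eldate present → zinol forms (Rx 4).
naline present → hexide forms (Rx 5).
zinol present → ionine forms (Rx 8).
naline and ionine present → bryol forms (Rx 10).
naline and ionine present → xelide forms (Rx 1).
naline, hexide, and xelide present → mirate forms (Rx 2).
bryol: reached.
xelide: reached.
zinol: reached.
hexide: reached.
mirate: reached.
ionine: reached.
All 6 are reached.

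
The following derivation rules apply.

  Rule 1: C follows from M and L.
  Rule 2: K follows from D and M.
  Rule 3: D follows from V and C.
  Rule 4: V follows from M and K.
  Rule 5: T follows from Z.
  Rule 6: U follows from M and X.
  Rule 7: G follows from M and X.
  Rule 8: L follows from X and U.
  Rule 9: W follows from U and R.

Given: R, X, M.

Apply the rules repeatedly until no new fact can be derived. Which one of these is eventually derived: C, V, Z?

C

M and X hold, so U follows (Rule 6).
From X and U, Rule 8 gives L.
M and L hold, so C follows (Rule 1).
No rule produces Z, and it is not given. V would need M and K (Rule 4), but K is never established.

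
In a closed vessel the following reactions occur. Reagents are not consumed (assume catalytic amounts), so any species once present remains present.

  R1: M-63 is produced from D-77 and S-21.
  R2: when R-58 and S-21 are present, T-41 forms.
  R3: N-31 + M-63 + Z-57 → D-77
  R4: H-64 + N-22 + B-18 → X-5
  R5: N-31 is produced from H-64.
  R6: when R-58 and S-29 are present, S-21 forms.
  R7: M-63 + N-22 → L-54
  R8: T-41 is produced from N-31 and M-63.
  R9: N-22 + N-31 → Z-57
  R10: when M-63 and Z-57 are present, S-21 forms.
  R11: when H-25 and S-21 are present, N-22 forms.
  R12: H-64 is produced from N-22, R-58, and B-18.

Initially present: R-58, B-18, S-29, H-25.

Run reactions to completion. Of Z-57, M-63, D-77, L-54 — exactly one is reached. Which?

R-58 and S-29 present → S-21 forms (R6).
H-25 and S-21 present → N-22 forms (R11).
N-22, R-58, and B-18 present → H-64 forms (R12).
H-64 present → N-31 forms (R5).
N-22 and N-31 present → Z-57 forms (R9).
M-63 would need D-77 and S-21 (R1), but D-77 never forms. L-54 would need M-63 and N-22 (R7), but M-63 never forms. D-77 would need N-31, M-63, and Z-57 (R3), but M-63 never forms.

Z-57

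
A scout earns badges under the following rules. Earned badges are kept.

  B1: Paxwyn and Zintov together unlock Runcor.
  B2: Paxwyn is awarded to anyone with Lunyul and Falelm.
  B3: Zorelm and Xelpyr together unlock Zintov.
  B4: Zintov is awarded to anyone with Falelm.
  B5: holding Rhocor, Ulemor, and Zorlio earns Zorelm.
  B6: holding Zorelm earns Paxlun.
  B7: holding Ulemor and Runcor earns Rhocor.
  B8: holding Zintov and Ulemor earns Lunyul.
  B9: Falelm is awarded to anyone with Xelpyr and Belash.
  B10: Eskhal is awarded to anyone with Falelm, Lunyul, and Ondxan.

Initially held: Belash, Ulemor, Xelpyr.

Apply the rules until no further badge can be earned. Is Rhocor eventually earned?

With Xelpyr and Belash, Falelm is earned (B9).
With Falelm, Zintov is earned (B4).
With Zintov and Ulemor, Lunyul is earned (B8).
With Lunyul and Falelm, Paxwyn is earned (B2).
With Paxwyn and Zintov, Runcor is earned (B1).
With Ulemor and Runcor, Rhocor is earned (B7).

Yes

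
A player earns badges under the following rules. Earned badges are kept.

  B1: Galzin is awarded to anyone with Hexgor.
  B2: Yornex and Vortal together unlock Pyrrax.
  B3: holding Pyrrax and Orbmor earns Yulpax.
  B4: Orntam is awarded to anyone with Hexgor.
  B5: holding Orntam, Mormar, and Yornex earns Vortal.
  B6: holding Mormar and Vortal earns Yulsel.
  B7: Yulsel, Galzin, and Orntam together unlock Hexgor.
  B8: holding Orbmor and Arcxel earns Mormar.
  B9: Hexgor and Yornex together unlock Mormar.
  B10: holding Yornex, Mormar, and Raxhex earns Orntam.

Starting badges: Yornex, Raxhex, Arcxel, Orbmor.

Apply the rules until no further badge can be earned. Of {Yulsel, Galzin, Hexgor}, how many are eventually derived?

1

With Orbmor and Arcxel, Mormar is earned (B8).
With Yornex, Mormar, and Raxhex, Orntam is earned (B10).
With Orntam, Mormar, and Yornex, Vortal is earned (B5).
With Mormar and Vortal, Yulsel is earned (B6).
Yulsel: reached.
Galzin would need Hexgor (B1), but Hexgor is never earned.
Hexgor would need Yulsel, Galzin, and Orntam (B7), but Galzin is never earned.
Reached: Yulsel — 1 of the 3.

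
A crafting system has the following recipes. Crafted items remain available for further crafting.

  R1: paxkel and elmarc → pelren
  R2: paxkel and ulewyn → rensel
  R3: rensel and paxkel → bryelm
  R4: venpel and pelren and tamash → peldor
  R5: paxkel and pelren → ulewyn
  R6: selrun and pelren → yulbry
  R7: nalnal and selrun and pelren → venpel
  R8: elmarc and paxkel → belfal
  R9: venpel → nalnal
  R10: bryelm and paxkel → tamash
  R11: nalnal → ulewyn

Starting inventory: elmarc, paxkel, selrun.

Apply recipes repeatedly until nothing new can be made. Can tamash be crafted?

Yes

paxkel and elmarc → pelren (R1).
paxkel and pelren → ulewyn (R5).
paxkel and ulewyn → rensel (R2).
Using R3, rensel and paxkel make bryelm.
Using R10, bryelm and paxkel make tamash.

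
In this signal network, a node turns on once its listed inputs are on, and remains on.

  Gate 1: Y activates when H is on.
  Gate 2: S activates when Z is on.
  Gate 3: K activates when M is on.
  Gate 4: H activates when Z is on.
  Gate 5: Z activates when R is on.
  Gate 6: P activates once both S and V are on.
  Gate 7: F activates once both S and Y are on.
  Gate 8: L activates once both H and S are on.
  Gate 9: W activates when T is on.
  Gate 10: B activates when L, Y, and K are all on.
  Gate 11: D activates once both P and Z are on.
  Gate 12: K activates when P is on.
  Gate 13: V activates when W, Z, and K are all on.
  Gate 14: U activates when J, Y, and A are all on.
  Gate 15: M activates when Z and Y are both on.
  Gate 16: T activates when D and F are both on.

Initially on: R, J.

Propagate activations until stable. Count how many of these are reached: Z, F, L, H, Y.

5

R is on, so Z activates (Gate 5).
Gate 4: Z on → H on.
Gate 2: Z on → S on.
H and S are on, so L activates (Gate 8).
H is on, so Y activates (Gate 1).
S and Y are on, so F activates (Gate 7).
Z: reached.
F: reached.
L: reached.
H: reached.
Y: reached.
All 5 are reached.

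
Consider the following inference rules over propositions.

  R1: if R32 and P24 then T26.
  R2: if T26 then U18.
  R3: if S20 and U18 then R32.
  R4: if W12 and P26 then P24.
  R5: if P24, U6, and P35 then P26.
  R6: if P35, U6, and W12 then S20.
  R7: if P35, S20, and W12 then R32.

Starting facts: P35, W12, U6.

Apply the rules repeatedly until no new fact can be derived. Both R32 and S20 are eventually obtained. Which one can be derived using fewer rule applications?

S20: From P35, U6, and W12, R6 gives S20. [1 rule application]
R32: P35, U6, and W12 hold, so S20 follows (R6). From P35, S20, and W12, R7 gives R32. [2 rule applications]
S20 needs fewer.

S20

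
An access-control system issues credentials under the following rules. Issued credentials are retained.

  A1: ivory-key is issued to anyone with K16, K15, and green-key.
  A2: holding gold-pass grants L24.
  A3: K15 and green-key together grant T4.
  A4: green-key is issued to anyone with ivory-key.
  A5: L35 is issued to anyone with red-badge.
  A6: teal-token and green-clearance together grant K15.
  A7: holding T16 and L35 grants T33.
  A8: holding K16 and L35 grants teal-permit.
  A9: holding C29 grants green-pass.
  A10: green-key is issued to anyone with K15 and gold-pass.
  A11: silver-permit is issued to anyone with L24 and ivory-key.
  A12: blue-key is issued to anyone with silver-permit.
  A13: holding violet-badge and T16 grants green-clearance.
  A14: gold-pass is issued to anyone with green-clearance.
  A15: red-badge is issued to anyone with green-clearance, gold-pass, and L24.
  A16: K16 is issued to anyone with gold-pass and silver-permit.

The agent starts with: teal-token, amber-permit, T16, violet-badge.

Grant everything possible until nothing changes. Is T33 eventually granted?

Yes

Holding violet-badge and T16 grants green-clearance (A13).
Holding green-clearance grants gold-pass (A14).
Holding gold-pass grants L24 (A2).
Holding green-clearance, gold-pass, and L24 grants red-badge (A15).
Holding red-badge grants L35 (A5).
Holding T16 and L35 grants T33 (A7).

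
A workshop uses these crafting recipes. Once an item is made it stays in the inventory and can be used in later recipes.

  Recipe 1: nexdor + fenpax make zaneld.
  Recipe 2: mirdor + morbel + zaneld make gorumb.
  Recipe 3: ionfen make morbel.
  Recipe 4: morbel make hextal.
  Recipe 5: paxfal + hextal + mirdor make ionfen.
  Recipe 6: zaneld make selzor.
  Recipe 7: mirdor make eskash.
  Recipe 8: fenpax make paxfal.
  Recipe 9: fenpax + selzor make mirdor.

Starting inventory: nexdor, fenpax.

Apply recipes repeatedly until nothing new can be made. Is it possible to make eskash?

nexdor + fenpax → zaneld (Recipe 1).
Using Recipe 6, zaneld makes selzor.
fenpax + selzor → mirdor (Recipe 9).
mirdor → eskash (Recipe 7).

Yes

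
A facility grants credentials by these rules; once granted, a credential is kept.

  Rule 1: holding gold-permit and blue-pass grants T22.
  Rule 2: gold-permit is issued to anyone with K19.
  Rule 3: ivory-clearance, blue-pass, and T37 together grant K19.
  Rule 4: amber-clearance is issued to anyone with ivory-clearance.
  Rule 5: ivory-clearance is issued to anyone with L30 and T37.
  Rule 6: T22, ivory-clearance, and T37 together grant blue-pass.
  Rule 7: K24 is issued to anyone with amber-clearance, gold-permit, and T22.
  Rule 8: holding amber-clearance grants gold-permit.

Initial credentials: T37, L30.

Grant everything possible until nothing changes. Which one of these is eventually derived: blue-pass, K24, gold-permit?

Holding L30 and T37 grants ivory-clearance (Rule 5).
Holding ivory-clearance grants amber-clearance (Rule 4).
Holding amber-clearance grants gold-permit (Rule 8).
K24 would need amber-clearance, gold-permit, and T22 (Rule 7), but T22 is never granted. blue-pass would need T22, ivory-clearance, and T37 (Rule 6), but T22 is never granted.

gold-permit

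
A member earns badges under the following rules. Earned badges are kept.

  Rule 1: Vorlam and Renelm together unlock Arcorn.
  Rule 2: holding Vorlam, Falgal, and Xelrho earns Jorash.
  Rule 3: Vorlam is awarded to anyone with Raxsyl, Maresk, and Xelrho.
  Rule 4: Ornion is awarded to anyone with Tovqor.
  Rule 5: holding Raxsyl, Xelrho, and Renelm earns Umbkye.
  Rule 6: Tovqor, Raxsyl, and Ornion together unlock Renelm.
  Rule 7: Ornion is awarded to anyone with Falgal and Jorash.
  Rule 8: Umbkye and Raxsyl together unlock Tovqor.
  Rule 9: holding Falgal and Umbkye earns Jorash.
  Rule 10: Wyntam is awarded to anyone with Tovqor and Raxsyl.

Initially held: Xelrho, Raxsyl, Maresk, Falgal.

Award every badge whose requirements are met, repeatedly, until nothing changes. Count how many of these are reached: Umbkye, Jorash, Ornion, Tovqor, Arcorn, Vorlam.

3

With Raxsyl, Maresk, and Xelrho, Vorlam is earned (Rule 3).
With Vorlam, Falgal, and Xelrho, Jorash is earned (Rule 2).
With Falgal and Jorash, Ornion is earned (Rule 7).
Umbkye would need Raxsyl, Xelrho, and Renelm (Rule 5), but Renelm is never earned.
Jorash: reached.
Ornion: reached.
Tovqor would need Umbkye and Raxsyl (Rule 8), but Umbkye is never earned.
Arcorn would need Vorlam and Renelm (Rule 1), but Renelm is never earned.
Vorlam: reached.
Reached: Jorash, Ornion, and Vorlam — 3 of the 6.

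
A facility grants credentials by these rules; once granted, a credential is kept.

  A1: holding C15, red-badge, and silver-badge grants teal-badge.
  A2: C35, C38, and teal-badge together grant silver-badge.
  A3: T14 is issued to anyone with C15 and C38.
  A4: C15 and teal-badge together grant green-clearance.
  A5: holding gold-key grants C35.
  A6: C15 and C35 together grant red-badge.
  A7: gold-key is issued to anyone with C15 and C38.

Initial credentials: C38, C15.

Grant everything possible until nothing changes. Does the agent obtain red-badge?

Holding C15 and C38 grants gold-key (A7).
Holding gold-key grants C35 (A5).
Holding C15 and C35 grants red-badge (A6).

Yes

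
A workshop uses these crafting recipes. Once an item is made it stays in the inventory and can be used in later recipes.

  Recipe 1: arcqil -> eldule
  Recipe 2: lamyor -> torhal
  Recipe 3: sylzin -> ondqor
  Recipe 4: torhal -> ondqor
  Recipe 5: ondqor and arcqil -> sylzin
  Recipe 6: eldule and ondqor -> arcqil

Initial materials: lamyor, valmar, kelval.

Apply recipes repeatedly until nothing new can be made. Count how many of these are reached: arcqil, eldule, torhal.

Using Recipe 2, lamyor makes torhal.
arcqil would need eldule and ondqor (Recipe 6), but eldule is never obtained.
eldule would need arcqil (Recipe 1), but arcqil is never obtained.
torhal: reached.
Reached: torhal — 1 of the 3.

1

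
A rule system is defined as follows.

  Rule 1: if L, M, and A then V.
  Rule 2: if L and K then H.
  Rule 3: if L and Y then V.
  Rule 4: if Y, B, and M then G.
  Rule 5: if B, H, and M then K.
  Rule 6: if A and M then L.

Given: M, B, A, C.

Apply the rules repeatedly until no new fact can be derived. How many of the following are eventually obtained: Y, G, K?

No rule produces Y, and it is not given.
G would need Y, B, and M (Rule 4), but Y is never established.
K would need B, H, and M (Rule 5), but H is never established.
None of the 3 are reached.

0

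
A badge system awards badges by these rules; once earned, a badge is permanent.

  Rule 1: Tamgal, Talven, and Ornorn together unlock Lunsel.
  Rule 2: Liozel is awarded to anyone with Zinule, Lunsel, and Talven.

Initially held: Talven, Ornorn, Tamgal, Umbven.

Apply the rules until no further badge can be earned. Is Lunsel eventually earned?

Yes

With Tamgal, Talven, and Ornorn, Lunsel is earned (Rule 1).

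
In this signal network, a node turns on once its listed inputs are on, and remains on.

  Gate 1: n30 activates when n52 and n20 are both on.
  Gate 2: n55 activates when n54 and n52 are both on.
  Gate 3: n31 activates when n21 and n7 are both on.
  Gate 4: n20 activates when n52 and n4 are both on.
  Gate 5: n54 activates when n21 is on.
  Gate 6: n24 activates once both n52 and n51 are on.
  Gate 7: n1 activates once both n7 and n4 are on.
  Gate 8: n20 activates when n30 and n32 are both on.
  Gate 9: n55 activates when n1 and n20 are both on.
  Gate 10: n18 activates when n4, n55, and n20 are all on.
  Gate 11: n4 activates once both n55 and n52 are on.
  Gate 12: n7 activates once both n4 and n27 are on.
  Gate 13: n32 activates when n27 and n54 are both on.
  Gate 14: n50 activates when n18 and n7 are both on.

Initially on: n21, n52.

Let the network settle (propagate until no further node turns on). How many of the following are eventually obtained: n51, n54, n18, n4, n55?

Gate 5: n21 on → n54 on.
n54 and n52 are on, so n55 activates (Gate 2).
n55 and n52 are on, so n4 activates (Gate 11).
Gate 4: n52 and n4 on → n20 on.
Gate 10: n4, n55, and n20 on → n18 on.
No rule produces n51, and it is not given.
n54: reached.
n18: reached.
n4: reached.
n55: reached.
Reached: n54, n18, n4, and n55 — 4 of the 5.

4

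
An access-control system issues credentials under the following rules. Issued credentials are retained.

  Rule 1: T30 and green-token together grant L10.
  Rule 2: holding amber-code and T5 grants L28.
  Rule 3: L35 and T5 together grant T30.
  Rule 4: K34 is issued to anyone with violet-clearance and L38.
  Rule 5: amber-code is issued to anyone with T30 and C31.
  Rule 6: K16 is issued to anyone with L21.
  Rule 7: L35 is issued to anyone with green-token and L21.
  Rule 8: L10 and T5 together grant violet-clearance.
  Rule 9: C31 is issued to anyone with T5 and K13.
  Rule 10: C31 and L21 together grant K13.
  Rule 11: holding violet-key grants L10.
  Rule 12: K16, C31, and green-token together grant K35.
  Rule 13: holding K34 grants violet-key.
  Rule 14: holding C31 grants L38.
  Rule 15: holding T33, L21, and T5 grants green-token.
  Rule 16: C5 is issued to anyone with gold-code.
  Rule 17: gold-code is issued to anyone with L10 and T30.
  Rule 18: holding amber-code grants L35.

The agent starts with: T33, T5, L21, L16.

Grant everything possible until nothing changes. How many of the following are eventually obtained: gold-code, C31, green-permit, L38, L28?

Holding T33, L21, and T5 grants green-token (Rule 15).
Holding green-token and L21 grants L35 (Rule 7).
Holding L35 and T5 grants T30 (Rule 3).
Holding T30 and green-token grants L10 (Rule 1).
Holding L10 and T30 grants gold-code (Rule 17).
gold-code: reached.
C31 would need T5 and K13 (Rule 9), but K13 is never granted.
No rule produces green-permit, and it is not given.
L38 would need C31 (Rule 14), but C31 is never granted.
L28 would need amber-code and T5 (Rule 2), but amber-code is never granted.
Reached: gold-code — 1 of the 5.

1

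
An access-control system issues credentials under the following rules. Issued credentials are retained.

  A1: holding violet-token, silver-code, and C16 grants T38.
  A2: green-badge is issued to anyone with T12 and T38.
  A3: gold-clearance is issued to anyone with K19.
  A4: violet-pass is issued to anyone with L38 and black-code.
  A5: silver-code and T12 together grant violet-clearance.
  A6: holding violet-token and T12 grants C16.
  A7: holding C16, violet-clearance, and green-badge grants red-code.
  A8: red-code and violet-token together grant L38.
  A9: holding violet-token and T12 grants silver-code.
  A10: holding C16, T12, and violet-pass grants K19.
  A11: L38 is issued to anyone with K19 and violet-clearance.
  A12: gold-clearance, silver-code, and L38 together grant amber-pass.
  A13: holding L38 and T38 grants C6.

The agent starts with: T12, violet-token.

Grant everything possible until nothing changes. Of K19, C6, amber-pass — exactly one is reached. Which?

Holding violet-token and T12 grants C16 (A6).
Holding violet-token and T12 grants silver-code (A9).
Holding silver-code and T12 grants violet-clearance (A5).
Holding violet-token, silver-code, and C16 grants T38 (A1).
Holding T12 and T38 grants green-badge (A2).
Holding C16, violet-clearance, and green-badge grants red-code (A7).
Holding red-code and violet-token grants L38 (A8).
Holding L38 and T38 grants C6 (A13).
K19 would need C16, T12, and violet-pass (A10), but violet-pass is never granted. amber-pass would need gold-clearance, silver-code, and L38 (A12), but gold-clearance is never granted.

C6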